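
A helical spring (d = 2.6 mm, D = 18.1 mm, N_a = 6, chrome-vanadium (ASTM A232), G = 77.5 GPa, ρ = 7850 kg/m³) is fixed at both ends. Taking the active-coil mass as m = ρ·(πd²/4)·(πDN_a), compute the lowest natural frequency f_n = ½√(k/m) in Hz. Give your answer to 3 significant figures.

k = Gd⁴/(8D³N_a) = (77.5×10³)(2.6⁴)/(8·18.1³·6) = 12.443 N/mm = 12443 N/m
Wire length L = πDN_a = π·18.1·6 = 341.18 mm
m = ρ·(πd²/4)·L = 7850 × 5.3093×10⁻⁶ m² × 0.34118 m = 0.01422 kg
f_n = ½√(k/m) = 0.5·√(12443/0.01422) = 0.5·√(8.7505e+05) = 467.72 Hz

468 Hz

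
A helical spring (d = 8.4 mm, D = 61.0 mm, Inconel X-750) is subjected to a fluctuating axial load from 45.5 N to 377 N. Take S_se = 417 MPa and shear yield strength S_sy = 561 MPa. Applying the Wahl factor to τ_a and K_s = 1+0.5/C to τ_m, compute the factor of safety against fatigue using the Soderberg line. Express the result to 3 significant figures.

C = D/d = 61.0/8.4 = 7.2619; K_W = (4C−1)/(4C−4)+0.615/C = 1.2045; K_s = 1+0.5/C = 1.0689
F_a = (F_max−F_min)/2 = 165.75 N; F_m = (F_max+F_min)/2 = 211.25 N
τ_a = K_W·8F_aD/(πd³) = 1.2045 × 43.44 = 52.321 MPa
τ_m = K_s·8F_mD/(πd³) = 1.0689 × 55.364 = 59.176 MPa
Soderberg: 1/n_f = τ_a/S_se + τ_m/S_sy = 52.321/417 + 59.176/561 = 0.12547 + 0.10548 = 0.23095
n_f = 1/0.23095 = 4.33

4.33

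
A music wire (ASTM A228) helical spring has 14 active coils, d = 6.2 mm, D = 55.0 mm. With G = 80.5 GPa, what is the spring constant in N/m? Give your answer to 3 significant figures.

k = Gd⁴/(8D³N_a) = (80.5×10³ × 6.2⁴) / (8 × 55.0³ × 14)
  = 1.1895e+08 / 1.8634e+07 = 6.3835 N/mm = 6383.5 N/m

6380 N/m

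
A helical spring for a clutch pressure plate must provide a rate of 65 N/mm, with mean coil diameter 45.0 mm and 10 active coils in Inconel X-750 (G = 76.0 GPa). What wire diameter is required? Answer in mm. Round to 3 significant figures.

d = (8D³N_a·k / G)^(1/4) = (8·45.0³·10·65 / (76.0×10³))^0.25
  = (6234.9)^0.25 = 8.8860 mm

8.89 mm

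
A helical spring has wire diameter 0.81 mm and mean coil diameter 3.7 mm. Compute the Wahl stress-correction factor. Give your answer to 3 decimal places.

1.345

C = D/d = 3.7/0.81 = 4.5679
K_W = (4C−1)/(4C−4) + 0.615/C = 17.272/14.272 + 0.1346 = 1.3448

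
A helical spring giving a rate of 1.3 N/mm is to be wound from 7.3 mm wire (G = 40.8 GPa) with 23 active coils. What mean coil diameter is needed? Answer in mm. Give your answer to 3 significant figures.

78.5 mm

D = (Gd⁴/(8N_a·k))^(1/3) = (40.8×10³·7.3⁴/(8·23·1.3))^(1/3)
  = (484385)^(1/3) = 78.5350 mm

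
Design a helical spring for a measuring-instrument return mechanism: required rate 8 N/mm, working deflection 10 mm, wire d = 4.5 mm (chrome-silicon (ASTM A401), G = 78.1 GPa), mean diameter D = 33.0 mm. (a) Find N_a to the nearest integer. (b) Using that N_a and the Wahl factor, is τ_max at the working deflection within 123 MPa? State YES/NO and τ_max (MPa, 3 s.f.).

(a) 14 coils; (b) YES, τ_max = 88.2 MPa

N_a = Gd⁴/(8D³k) = (78.1×10³)(4.5⁴)/(8·33.0³·8) = 13.92 → N_a = 14
Actual rate k = Gd⁴/(8D³·14) = 7.9569 N/mm
Working load F = kδ = 7.9569·10 = 79.569 N
C = 33.0/4.5 = 7.3333; K_W = (4C−1)/(4C−4)+0.615/C = 1.2023
τ_max = K_W·8FD/(πd³) = 1.2023·73.377 = 88.22 MPa
τ_max ≤ 123 MPa → acceptable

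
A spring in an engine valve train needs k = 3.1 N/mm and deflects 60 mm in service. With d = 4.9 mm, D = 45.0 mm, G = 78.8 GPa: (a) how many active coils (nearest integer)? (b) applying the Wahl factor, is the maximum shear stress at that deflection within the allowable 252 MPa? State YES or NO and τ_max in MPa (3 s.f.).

N_a = Gd⁴/(8D³k) = (78.8×10³)(4.9⁴)/(8·45.0³·3.1) = 20.1 → N_a = 20
Actual rate k = Gd⁴/(8D³·20) = 3.1157 N/mm
Working load F = kδ = 3.1157·60 = 186.94 N
C = 45.0/4.9 = 9.1837; K_W = (4C−1)/(4C−4)+0.615/C = 1.1586
τ_max = K_W·8FD/(πd³) = 1.1586·182.08 = 210.96 MPa
τ_max ≤ 252 MPa → acceptable

(a) 20 coils; (b) YES, τ_max = 211 MPa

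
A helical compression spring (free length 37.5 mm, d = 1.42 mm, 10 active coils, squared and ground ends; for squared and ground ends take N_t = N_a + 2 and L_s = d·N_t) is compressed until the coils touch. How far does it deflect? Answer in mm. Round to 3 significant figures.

N_t = 12; L_s = 1.42·12 = 17.04 mm
δ_solid = L₀ − L_s = 37.5 − 17.04 = 20.46 mm

20.5 mm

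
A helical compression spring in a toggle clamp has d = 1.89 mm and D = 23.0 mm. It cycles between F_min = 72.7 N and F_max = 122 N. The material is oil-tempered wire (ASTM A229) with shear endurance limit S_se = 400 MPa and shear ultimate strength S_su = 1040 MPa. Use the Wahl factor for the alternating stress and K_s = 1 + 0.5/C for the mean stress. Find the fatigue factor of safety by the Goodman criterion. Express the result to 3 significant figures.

0.693

C = D/d = 23.0/1.89 = 12.1693; K_W = (4C−1)/(4C−4)+0.615/C = 1.1177; K_s = 1+0.5/C = 1.0411
F_a = (F_max−F_min)/2 = 24.65 N; F_m = (F_max+F_min)/2 = 97.35 N
τ_a = K_W·8F_aD/(πd³) = 1.1177 × 213.85 = 239.01 MPa
τ_m = K_s·8F_mD/(πd³) = 1.0411 × 844.54 = 879.24 MPa
Goodman: 1/n_f = τ_a/S_se + τ_m/S_su = 239.01/400 + 879.24/1040 = 0.59753 + 0.84542 = 1.4429
n_f = 1/1.4429 = 0.693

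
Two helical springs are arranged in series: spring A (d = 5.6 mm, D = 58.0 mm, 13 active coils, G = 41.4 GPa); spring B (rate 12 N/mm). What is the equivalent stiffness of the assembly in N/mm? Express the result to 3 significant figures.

k_A = Gd⁴/(8D³N_a) = (41.4×10³)(5.6⁴)/(8·58.0³·13) = 2.0065 N/mm
Series: 1/k_eq = 1/2.0065 + 1/12 = 0.58172; k_eq = 1.719 N/mm

1.72 N/mm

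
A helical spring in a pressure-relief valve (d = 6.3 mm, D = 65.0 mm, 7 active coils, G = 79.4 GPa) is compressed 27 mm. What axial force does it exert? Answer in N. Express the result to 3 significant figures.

k = Gd⁴/(8D³N_a) = (79.4×10³)(6.3⁴)/(8·65.0³·7) = 8.1331 N/mm
F = k·δ = 8.1331 × 27 = 219.59 N

220 N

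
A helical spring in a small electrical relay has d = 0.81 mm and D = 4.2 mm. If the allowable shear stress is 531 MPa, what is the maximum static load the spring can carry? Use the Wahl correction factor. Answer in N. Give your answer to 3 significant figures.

C = D/d = 4.2/0.81 = 5.1852
K_W = (4C−1)/(4C−4) + 0.615/C = 19.741/16.741 + 0.1186 = 1.2978
τ_max = K·8FD/(πd³) → F_max = τ_allow·πd³/(8DK)
F_max = 531·π·0.81³/(8·4.2·1.2978) = 886.54/43.606 = 20.331 N

20.3 N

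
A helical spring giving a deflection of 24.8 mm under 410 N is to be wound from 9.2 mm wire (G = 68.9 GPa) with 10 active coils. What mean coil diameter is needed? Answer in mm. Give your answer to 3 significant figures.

72.0 mm

Required rate k = F/δ = 410/24.8 = 16.532 N/mm
D = (Gd⁴/(8N_a·k))^(1/3) = (68.9×10³·9.2⁴/(8·10·16.532))^(1/3)
  = (373206)^(1/3) = 71.9973 mm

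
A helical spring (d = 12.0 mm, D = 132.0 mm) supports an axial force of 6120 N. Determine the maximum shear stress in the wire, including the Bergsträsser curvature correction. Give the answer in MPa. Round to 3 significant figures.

1340 MPa

Spring index C = D/d = 132.0/12.0 = 11.0000
K_B = (4C+2)/(4C−3) = 46.000/41.000 = 1.1220
τ₀ = 8FD/(πd³) = 8·6120·132.0/(π·12.0³) = 6.46272e+06/5428.7 = 1190.5 MPa
τ_max = K·τ₀ = 1.1220 × 1190.5 = 1335.7 MPa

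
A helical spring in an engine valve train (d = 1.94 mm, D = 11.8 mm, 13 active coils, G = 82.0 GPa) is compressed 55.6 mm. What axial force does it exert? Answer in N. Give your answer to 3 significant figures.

k = Gd⁴/(8D³N_a) = (82.0×10³)(1.94⁴)/(8·11.8³·13) = 6.7974 N/mm
F = k·δ = 6.7974 × 55.6 = 377.93 N

378 N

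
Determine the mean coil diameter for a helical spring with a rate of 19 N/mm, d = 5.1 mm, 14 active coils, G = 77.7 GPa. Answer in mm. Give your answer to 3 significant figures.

D = (Gd⁴/(8N_a·k))^(1/3) = (77.7×10³·5.1⁴/(8·14·19))^(1/3)
  = (24701.9)^(1/3) = 29.1235 mm

29.1 mm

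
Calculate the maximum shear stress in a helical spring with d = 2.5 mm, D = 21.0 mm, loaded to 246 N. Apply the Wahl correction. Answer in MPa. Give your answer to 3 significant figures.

Spring index C = D/d = 21.0/2.5 = 8.4000
K_W = (4C−1)/(4C−4) + 0.615/C = 32.600/29.600 + 0.0732 = 1.1746
τ₀ = 8FD/(πd³) = 8·246·21.0/(π·2.5³) = 41328/49.087 = 841.93 MPa
τ_max = K·τ₀ = 1.1746 × 841.93 = 988.9 MPa

989 MPa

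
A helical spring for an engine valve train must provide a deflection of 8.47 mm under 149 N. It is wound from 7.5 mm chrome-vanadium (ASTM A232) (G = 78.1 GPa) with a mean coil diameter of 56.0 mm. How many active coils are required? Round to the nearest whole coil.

10

Required rate k = F/δ = 149/8.47 = 17.591 N/mm
N_a = Gd⁴/(8D³k) = (78.1×10³ × 7.5⁴)/(8 × 56.0³ × 17.591)
    = 2.47113e+08 / 2.47148e+07 = 9.999 → 10 coils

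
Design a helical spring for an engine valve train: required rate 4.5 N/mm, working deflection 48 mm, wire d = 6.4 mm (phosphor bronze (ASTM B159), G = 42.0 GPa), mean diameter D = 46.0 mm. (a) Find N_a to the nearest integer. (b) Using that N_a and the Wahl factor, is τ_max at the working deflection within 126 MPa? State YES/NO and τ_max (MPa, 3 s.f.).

(a) 20 coils; (b) YES, τ_max = 117 MPa

N_a = Gd⁴/(8D³k) = (42.0×10³)(6.4⁴)/(8·46.0³·4.5) = 20.11 → N_a = 20
Actual rate k = Gd⁴/(8D³·20) = 4.5246 N/mm
Working load F = kδ = 4.5246·48 = 217.18 N
C = 46.0/6.4 = 7.1875; K_W = (4C−1)/(4C−4)+0.615/C = 1.2068
τ_max = K_W·8FD/(πd³) = 1.2068·97.045 = 117.11 MPa
τ_max ≤ 126 MPa → acceptable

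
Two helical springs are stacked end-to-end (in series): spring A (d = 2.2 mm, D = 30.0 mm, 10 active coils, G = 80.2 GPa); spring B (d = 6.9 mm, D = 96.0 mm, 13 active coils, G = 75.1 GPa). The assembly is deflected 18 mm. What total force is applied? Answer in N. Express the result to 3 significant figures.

10.6 N

k_A = Gd⁴/(8D³N_a) = (80.2×10³)(2.2⁴)/(8·30.0³·10) = 0.86978 N/mm
k_B = Gd⁴/(8D³N_a) = (75.1×10³)(6.9⁴)/(8·96.0³·13) = 1.8501 N/mm
Series: 1/k_eq = 1/0.86978 + 1/1.8501 = 1.6902; k_eq = 0.59164 N/mm
F = k_eq·δ = 0.59164·18 = 10.649 N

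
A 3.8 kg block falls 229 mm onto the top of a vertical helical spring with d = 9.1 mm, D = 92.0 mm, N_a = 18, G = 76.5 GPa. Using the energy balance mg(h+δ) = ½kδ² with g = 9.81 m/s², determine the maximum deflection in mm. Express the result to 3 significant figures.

k = Gd⁴/(8D³N_a) = (76.5×10³)(9.1⁴)/(8·92.0³·18) = 4.6784 N/mm
W = mg = 3.8 × 9.81 = 37.278 N
½kδ² − Wδ − Wh = 0 → δ = (W + √(W² + 2kWh))/k
δ = (37.278 + √(1389.6 + 79876.5))/4.6784 = (37.278 + 285.07)/4.6784 = 68.901 mm

68.9 mm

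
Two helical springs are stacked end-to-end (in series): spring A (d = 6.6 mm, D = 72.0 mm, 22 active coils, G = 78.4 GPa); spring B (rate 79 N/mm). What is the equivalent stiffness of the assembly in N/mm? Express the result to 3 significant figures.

k_A = Gd⁴/(8D³N_a) = (78.4×10³)(6.6⁴)/(8·72.0³·22) = 2.2645 N/mm
Series: 1/k_eq = 1/2.2645 + 1/79 = 0.45425; k_eq = 2.2014 N/mm

2.20 N/mm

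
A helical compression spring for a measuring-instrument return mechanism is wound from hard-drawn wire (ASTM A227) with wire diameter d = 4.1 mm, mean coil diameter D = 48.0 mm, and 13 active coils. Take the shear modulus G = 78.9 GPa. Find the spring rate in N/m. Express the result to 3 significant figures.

k = Gd⁴/(8D³N_a) = (78.9×10³ × 4.1⁴) / (8 × 48.0³ × 13)
  = 2.22953e+07 / 1.15016e+07 = 1.9385 N/mm = 1938.5 N/m

1940 N/m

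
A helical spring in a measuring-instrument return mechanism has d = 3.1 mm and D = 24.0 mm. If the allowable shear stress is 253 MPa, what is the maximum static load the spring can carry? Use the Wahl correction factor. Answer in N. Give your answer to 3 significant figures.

C = D/d = 24.0/3.1 = 7.7419
K_W = (4C−1)/(4C−4) + 0.615/C = 29.968/26.968 + 0.0794 = 1.1907
τ_max = K·8FD/(πd³) → F_max = τ_allow·πd³/(8DK)
F_max = 253·π·3.1³/(8·24.0·1.1907) = 23679/228.61 = 103.58 N

104 N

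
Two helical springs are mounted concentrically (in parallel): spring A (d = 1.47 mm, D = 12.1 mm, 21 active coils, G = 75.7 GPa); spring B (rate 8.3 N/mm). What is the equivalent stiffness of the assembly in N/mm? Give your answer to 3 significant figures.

9.49 N/mm

k_A = Gd⁴/(8D³N_a) = (75.7×10³)(1.47⁴)/(8·12.1³·21) = 1.1877 N/mm
Parallel: k_eq = 1.1877 + 8.3 = 9.4877 N/mm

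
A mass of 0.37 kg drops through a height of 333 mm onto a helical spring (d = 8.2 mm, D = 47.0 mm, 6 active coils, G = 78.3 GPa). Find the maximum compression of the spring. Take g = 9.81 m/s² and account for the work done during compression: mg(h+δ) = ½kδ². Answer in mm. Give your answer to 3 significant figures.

k = Gd⁴/(8D³N_a) = (78.3×10³)(8.2⁴)/(8·47.0³·6) = 71.037 N/mm
W = mg = 0.37 × 9.81 = 3.6297 N
½kδ² − Wδ − Wh = 0 → δ = (W + √(W² + 2kWh))/k
δ = (3.6297 + √(13.175 + 171723))/71.037 = (3.6297 + 414.41)/71.037 = 5.8848 mm

5.88 mm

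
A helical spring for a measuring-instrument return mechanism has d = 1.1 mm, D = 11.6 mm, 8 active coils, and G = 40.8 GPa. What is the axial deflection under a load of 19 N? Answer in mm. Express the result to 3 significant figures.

k = Gd⁴/(8D³N_a) = (40.8×10³)(1.1⁴)/(8·11.6³·8) = 0.59797 N/mm
δ = F/k = 19 / 0.59797 = 31.774 mm

31.8 mm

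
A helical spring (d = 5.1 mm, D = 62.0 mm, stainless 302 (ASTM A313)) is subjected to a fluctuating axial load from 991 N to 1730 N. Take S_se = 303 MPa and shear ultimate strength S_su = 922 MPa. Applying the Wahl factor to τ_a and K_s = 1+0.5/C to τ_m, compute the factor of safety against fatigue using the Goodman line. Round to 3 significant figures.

C = D/d = 62.0/5.1 = 12.1569; K_W = (4C−1)/(4C−4)+0.615/C = 1.1178; K_s = 1+0.5/C = 1.0411
F_a = (F_max−F_min)/2 = 369.5 N; F_m = (F_max+F_min)/2 = 1360.5 N
τ_a = K_W·8F_aD/(πd³) = 1.1178 × 439.78 = 491.59 MPa
τ_m = K_s·8F_mD/(πd³) = 1.0411 × 1619.3 = 1685.9 MPa
Goodman: 1/n_f = τ_a/S_se + τ_m/S_su = 491.59/303 + 1685.9/922 = 1.62241 + 1.82849 = 3.4509
n_f = 1/3.4509 = 0.2898

0.290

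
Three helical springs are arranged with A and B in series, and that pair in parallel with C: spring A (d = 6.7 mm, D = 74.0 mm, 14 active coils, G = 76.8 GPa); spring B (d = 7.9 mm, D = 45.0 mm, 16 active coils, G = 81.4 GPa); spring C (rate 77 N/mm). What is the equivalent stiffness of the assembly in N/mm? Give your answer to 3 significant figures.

80.0 N/mm

k_A = Gd⁴/(8D³N_a) = (76.8×10³)(6.7⁴)/(8·74.0³·14) = 3.4099 N/mm
k_B = Gd⁴/(8D³N_a) = (81.4×10³)(7.9⁴)/(8·45.0³·16) = 27.182 N/mm
Springs A,B series: k_AB = 1/(1/3.4099+1/27.182) = 3.0299 N/mm; parallel with C: k_eq = 3.0299+77 = 80.03 N/mm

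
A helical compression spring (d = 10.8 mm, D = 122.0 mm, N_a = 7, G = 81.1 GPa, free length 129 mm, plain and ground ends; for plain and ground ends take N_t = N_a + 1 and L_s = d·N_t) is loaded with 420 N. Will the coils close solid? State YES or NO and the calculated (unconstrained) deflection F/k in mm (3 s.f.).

k = Gd⁴/(8D³N_a) = (81.1×10³)(10.8⁴)/(8·122.0³·7) = 10.85 N/mm
N_t = 8; L_s = 10.8·8 = 86.4 mm; δ_solid = L₀ − L_s = 129 − 86.4 = 42.6 mm
δ = F/k = 420/10.85 = 38.708 mm
δ < δ_solid → spring does not go solid

NO, δ = 38.7 mm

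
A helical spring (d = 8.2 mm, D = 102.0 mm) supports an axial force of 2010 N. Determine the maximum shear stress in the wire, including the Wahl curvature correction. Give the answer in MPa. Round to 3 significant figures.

Spring index C = D/d = 102.0/8.2 = 12.4390
K_W = (4C−1)/(4C−4) + 0.615/C = 48.756/45.756 + 0.0494 = 1.1150
τ₀ = 8FD/(πd³) = 8·2010·102.0/(π·8.2³) = 1.64016e+06/1732.2 = 946.88 MPa
τ_max = K·τ₀ = 1.1150 × 946.88 = 1055.8 MPa

1060 MPa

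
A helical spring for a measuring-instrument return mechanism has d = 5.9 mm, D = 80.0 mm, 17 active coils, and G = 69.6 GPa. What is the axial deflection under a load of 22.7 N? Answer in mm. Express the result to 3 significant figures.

k = Gd⁴/(8D³N_a) = (69.6×10³)(5.9⁴)/(8·80.0³·17) = 1.2112 N/mm
δ = F/k = 22.7 / 1.2112 = 18.742 mm

18.7 mm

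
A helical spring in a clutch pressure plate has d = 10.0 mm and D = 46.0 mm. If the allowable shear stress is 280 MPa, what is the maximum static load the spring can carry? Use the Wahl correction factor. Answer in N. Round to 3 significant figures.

1780 N

C = D/d = 46.0/10.0 = 4.6000
K_W = (4C−1)/(4C−4) + 0.615/C = 17.400/14.400 + 0.1337 = 1.3420
τ_max = K·8FD/(πd³) → F_max = τ_allow·πd³/(8DK)
F_max = 280·π·10.0³/(8·46.0·1.3420) = 8.7965e+05/493.87 = 1781.1 N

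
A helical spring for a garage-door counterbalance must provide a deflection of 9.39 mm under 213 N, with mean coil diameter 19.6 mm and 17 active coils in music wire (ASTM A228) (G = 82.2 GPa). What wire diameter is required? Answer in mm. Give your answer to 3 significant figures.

Required rate k = F/δ = 213/9.39 = 22.684 N/mm
d = (8D³N_a·k / G)^(1/4) = (8·19.6³·17·22.684 / (82.2×10³))^0.25
  = (282.59)^0.25 = 4.1000 mm

4.10 mm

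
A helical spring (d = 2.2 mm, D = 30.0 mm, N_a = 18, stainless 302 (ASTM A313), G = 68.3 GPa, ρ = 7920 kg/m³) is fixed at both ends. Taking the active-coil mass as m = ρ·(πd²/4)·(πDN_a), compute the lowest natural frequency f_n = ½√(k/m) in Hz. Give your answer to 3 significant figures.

44.9 Hz

k = Gd⁴/(8D³N_a) = (68.3×10³)(2.2⁴)/(8·30.0³·18) = 0.41151 N/mm = 411.51 N/m
Wire length L = πDN_a = π·30.0·18 = 1696.5 mm
m = ρ·(πd²/4)·L = 7920 × 3.8013×10⁻⁶ m² × 1.6965 m = 0.051074 kg
f_n = ½√(k/m) = 0.5·√(411.51/0.051074) = 0.5·√(8057.1) = 44.881 Hz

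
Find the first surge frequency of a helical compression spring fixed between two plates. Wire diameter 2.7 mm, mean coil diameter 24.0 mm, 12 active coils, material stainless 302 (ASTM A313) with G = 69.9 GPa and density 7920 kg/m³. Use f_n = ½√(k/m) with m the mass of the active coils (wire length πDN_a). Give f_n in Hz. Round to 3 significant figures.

k = Gd⁴/(8D³N_a) = (69.9×10³)(2.7⁴)/(8·24.0³·12) = 2.7992 N/mm = 2799.2 N/m
Wire length L = πDN_a = π·24.0·12 = 904.78 mm
m = ρ·(πd²/4)·L = 7920 × 5.7256×10⁻⁶ m² × 0.90478 m = 0.041028 kg
f_n = ½√(k/m) = 0.5·√(2799.2/0.041028) = 0.5·√(68225) = 130.6 Hz

131 Hz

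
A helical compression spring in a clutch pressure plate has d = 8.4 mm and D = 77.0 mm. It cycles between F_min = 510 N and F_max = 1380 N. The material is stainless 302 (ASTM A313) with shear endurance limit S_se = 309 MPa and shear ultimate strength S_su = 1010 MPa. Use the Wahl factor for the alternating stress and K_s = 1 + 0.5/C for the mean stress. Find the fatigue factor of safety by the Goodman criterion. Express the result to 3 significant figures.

1.15

C = D/d = 77.0/8.4 = 9.1667; K_W = (4C−1)/(4C−4)+0.615/C = 1.1589; K_s = 1+0.5/C = 1.0545
F_a = (F_max−F_min)/2 = 435 N; F_m = (F_max+F_min)/2 = 945 N
τ_a = K_W·8F_aD/(πd³) = 1.1589 × 143.91 = 166.78 MPa
τ_m = K_s·8F_mD/(πd³) = 1.0545 × 312.63 = 329.68 MPa
Goodman: 1/n_f = τ_a/S_se + τ_m/S_su = 166.78/309 + 329.68/1010 = 0.53973 + 0.32641 = 0.86615
n_f = 1/0.86615 = 1.155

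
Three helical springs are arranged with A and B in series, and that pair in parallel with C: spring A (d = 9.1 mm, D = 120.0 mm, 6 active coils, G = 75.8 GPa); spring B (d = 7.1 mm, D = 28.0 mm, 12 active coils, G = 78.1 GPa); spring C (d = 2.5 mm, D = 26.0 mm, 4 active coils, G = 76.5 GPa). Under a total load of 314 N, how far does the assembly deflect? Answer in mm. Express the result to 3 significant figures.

k_A = Gd⁴/(8D³N_a) = (75.8×10³)(9.1⁴)/(8·120.0³·6) = 6.2669 N/mm
k_B = Gd⁴/(8D³N_a) = (78.1×10³)(7.1⁴)/(8·28.0³·12) = 94.176 N/mm
k_C = Gd⁴/(8D³N_a) = (76.5×10³)(2.5⁴)/(8·26.0³·4) = 5.3131 N/mm
Springs A,B series: k_AB = 1/(1/6.2669+1/94.176) = 5.8759 N/mm; parallel with C: k_eq = 5.8759+5.3131 = 11.189 N/mm
δ = F/k_eq = 314/11.189 = 28.063 mm

28.1 mm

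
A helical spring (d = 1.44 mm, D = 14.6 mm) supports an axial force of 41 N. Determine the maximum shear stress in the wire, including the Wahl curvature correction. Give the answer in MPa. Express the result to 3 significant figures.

Spring index C = D/d = 14.6/1.44 = 10.1389
K_W = (4C−1)/(4C−4) + 0.615/C = 39.556/36.556 + 0.0607 = 1.1427
τ₀ = 8FD/(πd³) = 8·41·14.6/(π·1.44³) = 4788.8/9.3807 = 510.49 MPa
τ_max = K·τ₀ = 1.1427 × 510.49 = 583.35 MPa

583 MPa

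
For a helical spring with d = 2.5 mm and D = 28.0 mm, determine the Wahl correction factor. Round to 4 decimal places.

C = D/d = 28.0/2.5 = 11.2000
K_W = (4C−1)/(4C−4) + 0.615/C = 43.800/40.800 + 0.0549 = 1.1284

1.1284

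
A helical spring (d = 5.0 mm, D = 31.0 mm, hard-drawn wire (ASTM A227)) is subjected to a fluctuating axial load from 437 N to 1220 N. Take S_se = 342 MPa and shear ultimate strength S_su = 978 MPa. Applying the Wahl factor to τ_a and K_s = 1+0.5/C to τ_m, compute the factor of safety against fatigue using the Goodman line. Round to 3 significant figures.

0.677

C = D/d = 31.0/5.0 = 6.2000; K_W = (4C−1)/(4C−4)+0.615/C = 1.2434; K_s = 1+0.5/C = 1.0806
F_a = (F_max−F_min)/2 = 391.5 N; F_m = (F_max+F_min)/2 = 828.5 N
τ_a = K_W·8F_aD/(πd³) = 1.2434 × 247.24 = 307.43 MPa
τ_m = K_s·8F_mD/(πd³) = 1.0806 × 523.22 = 565.42 MPa
Goodman: 1/n_f = τ_a/S_se + τ_m/S_su = 307.43/342 + 565.42/978 = 0.89891 + 0.57813 = 1.477
n_f = 1/1.477 = 0.677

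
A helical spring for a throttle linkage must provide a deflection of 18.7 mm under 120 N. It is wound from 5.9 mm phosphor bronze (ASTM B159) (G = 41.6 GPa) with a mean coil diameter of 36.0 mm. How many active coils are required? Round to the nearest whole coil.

21

Required rate k = F/δ = 120/18.7 = 6.4171 N/mm
N_a = Gd⁴/(8D³k) = (41.6×10³ × 5.9⁴)/(8 × 36.0³ × 6.4171)
    = 5.04082e+07 / 2.39517e+06 = 21.05 → 21 coils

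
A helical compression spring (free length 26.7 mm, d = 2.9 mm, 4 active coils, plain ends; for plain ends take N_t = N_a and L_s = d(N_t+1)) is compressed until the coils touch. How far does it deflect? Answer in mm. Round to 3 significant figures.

12.2 mm

N_t = 4; L_s = 2.9·5 = 14.5 mm
δ_solid = L₀ − L_s = 26.7 − 14.5 = 12.2 mm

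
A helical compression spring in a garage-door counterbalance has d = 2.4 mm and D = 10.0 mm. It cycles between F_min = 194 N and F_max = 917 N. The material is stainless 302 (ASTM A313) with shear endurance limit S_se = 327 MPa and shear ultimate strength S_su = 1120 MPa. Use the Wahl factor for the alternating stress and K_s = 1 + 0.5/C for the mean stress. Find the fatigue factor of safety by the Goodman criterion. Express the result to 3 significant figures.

0.260

C = D/d = 10.0/2.4 = 4.1667; K_W = (4C−1)/(4C−4)+0.615/C = 1.3844; K_s = 1+0.5/C = 1.1200
F_a = (F_max−F_min)/2 = 361.5 N; F_m = (F_max+F_min)/2 = 555.5 N
τ_a = K_W·8F_aD/(πd³) = 1.3844 × 665.91 = 921.91 MPa
τ_m = K_s·8F_mD/(πd³) = 1.1200 × 1023.3 = 1146.1 MPa
Goodman: 1/n_f = τ_a/S_se + τ_m/S_su = 921.91/327 + 1146.1/1120 = 2.81930 + 1.02327 = 3.8426
n_f = 1/3.8426 = 0.2602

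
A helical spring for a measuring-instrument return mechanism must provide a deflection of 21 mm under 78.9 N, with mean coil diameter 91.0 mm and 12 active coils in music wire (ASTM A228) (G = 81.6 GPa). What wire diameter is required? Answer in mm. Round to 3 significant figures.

7.60 mm

Required rate k = F/δ = 78.9/21 = 3.7571 N/mm
d = (8D³N_a·k / G)^(1/4) = (8·91.0³·12·3.7571 / (81.6×10³))^0.25
  = (3330.9)^0.25 = 7.5970 mm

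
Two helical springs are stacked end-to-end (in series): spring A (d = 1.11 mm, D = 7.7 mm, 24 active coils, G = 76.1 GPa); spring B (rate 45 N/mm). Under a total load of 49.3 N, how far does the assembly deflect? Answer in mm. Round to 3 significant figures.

k_A = Gd⁴/(8D³N_a) = (76.1×10³)(1.11⁴)/(8·7.7³·24) = 1.318 N/mm
Series: 1/k_eq = 1/1.318 + 1/45 = 0.78097; k_eq = 1.2805 N/mm
δ = F/k_eq = 49.3/1.2805 = 38.502 mm

38.5 mm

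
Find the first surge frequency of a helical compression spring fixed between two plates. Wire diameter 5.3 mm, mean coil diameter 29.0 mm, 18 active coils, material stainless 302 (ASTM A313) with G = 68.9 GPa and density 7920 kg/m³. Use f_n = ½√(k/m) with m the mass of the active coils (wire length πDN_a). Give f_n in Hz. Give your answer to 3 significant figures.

k = Gd⁴/(8D³N_a) = (68.9×10³)(5.3⁴)/(8·29.0³·18) = 15.48 N/mm = 15480 N/m
Wire length L = πDN_a = π·29.0·18 = 1639.9 mm
m = ρ·(πd²/4)·L = 7920 × 22.062×10⁻⁶ m² × 1.6399 m = 0.28654 kg
f_n = ½√(k/m) = 0.5·√(15480/0.28654) = 0.5·√(54023) = 116.21 Hz

116 Hz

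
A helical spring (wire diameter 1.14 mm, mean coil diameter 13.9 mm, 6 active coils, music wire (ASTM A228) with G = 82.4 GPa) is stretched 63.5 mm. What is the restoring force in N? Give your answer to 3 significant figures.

k = Gd⁴/(8D³N_a) = (82.4×10³)(1.14⁴)/(8·13.9³·6) = 1.0796 N/mm
F = k·δ = 1.0796 × 63.5 = 68.554 N

68.6 N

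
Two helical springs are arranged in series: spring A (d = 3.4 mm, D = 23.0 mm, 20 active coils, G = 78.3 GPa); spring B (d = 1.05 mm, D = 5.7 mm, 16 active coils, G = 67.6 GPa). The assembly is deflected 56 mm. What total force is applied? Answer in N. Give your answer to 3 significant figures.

k_A = Gd⁴/(8D³N_a) = (78.3×10³)(3.4⁴)/(8·23.0³·20) = 5.3749 N/mm
k_B = Gd⁴/(8D³N_a) = (67.6×10³)(1.05⁴)/(8·5.7³·16) = 3.4663 N/mm
Series: 1/k_eq = 1/5.3749 + 1/3.4663 = 0.47454; k_eq = 2.1073 N/mm
F = k_eq·δ = 2.1073·56 = 118.01 N

118 N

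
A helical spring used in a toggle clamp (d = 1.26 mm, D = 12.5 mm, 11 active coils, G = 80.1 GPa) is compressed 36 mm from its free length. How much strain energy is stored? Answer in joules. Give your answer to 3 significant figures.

k = Gd⁴/(8D³N_a) = (80.1×10³)(1.26⁴)/(8·12.5³·11) = 1.1746 N/mm
U = ½kδ² = 0.5 × 1.1746 × 36² = 761.16 N·mm = 0.76116 J

0.761 J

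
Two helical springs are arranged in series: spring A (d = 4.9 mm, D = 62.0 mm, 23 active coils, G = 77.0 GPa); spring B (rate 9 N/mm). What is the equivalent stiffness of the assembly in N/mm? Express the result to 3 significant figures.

k_A = Gd⁴/(8D³N_a) = (77.0×10³)(4.9⁴)/(8·62.0³·23) = 1.0122 N/mm
Series: 1/k_eq = 1/1.0122 + 1/9 = 1.099; k_eq = 0.9099 N/mm

0.910 N/mm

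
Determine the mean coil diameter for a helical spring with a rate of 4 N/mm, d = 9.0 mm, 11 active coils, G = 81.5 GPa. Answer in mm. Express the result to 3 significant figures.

D = (Gd⁴/(8N_a·k))^(1/3) = (81.5×10³·9.0⁴/(8·11·4))^(1/3)
  = (1.5191e+06)^(1/3) = 114.9551 mm

115 mm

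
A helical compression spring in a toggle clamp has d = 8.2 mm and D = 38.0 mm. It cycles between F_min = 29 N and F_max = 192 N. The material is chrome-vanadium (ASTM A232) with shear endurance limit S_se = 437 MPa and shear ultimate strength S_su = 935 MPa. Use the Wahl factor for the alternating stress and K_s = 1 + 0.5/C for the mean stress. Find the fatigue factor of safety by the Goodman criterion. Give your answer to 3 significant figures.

15.0

C = D/d = 38.0/8.2 = 4.6341; K_W = (4C−1)/(4C−4)+0.615/C = 1.3391; K_s = 1+0.5/C = 1.1079
F_a = (F_max−F_min)/2 = 81.5 N; F_m = (F_max+F_min)/2 = 110.5 N
τ_a = K_W·8F_aD/(πd³) = 1.3391 × 14.303 = 19.154 MPa
τ_m = K_s·8F_mD/(πd³) = 1.1079 × 19.393 = 21.485 MPa
Goodman: 1/n_f = τ_a/S_se + τ_m/S_su = 19.154/437 + 21.485/935 = 0.04383 + 0.02298 = 0.066809
n_f = 1/0.066809 = 14.97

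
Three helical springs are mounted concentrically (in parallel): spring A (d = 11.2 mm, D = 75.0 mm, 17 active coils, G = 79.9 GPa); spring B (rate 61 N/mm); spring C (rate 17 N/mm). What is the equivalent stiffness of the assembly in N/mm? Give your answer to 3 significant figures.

k_A = Gd⁴/(8D³N_a) = (79.9×10³)(11.2⁴)/(8·75.0³·17) = 21.913 N/mm
Parallel: k_eq = 21.913 + 61 + 17 = 99.913 N/mm

99.9 N/mm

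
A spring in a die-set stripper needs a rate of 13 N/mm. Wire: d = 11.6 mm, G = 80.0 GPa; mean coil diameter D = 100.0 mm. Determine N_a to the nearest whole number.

N_a = Gd⁴/(8D³k) = (80.0×10³ × 11.6⁴)/(8 × 100.0³ × 13)
    = 1.44851e+09 / 1.04e+08 = 13.93 → 14 coils

14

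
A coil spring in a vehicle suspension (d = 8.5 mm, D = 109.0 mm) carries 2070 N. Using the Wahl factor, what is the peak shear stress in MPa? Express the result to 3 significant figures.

1040 MPa

Spring index C = D/d = 109.0/8.5 = 12.8235
K_W = (4C−1)/(4C−4) + 0.615/C = 50.294/47.294 + 0.0480 = 1.1114
τ₀ = 8FD/(πd³) = 8·2070·109.0/(π·8.5³) = 1.80504e+06/1929.3 = 935.58 MPa
τ_max = K·τ₀ = 1.1114 × 935.58 = 1039.8 MPa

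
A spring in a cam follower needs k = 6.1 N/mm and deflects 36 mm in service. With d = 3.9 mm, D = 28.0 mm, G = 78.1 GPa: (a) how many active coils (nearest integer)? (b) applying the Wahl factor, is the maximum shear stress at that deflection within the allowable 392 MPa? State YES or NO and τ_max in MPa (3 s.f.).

N_a = Gd⁴/(8D³k) = (78.1×10³)(3.9⁴)/(8·28.0³·6.1) = 16.87 → N_a = 17
Actual rate k = Gd⁴/(8D³·17) = 6.052 N/mm
Working load F = kδ = 6.052·36 = 217.87 N
C = 28.0/3.9 = 7.1795; K_W = (4C−1)/(4C−4)+0.615/C = 1.2070
τ_max = K_W·8FD/(πd³) = 1.2070·261.88 = 316.1 MPa
τ_max ≤ 392 MPa → acceptable

(a) 17 coils; (b) YES, τ_max = 316 MPa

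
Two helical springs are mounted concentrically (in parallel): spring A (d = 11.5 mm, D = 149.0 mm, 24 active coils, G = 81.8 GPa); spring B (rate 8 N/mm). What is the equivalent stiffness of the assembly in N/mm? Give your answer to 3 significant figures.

10.3 N/mm

k_A = Gd⁴/(8D³N_a) = (81.8×10³)(11.5⁴)/(8·149.0³·24) = 2.2526 N/mm
Parallel: k_eq = 2.2526 + 8 = 10.253 N/mm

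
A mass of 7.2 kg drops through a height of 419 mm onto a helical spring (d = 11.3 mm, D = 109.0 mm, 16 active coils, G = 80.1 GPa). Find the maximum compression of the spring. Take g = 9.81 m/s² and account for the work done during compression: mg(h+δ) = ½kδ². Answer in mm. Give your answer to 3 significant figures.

k = Gd⁴/(8D³N_a) = (80.1×10³)(11.3⁴)/(8·109.0³·16) = 7.8787 N/mm
W = mg = 7.2 × 9.81 = 70.632 N
½kδ² − Wδ − Wh = 0 → δ = (W + √(W² + 2kWh))/k
δ = (70.632 + √(4988.9 + 466340))/7.8787 = (70.632 + 686.53)/7.8787 = 96.102 mm

96.1 mm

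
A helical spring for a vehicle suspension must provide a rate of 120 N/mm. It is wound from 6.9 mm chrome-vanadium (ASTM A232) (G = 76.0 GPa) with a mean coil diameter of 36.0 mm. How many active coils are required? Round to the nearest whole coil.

N_a = Gd⁴/(8D³k) = (76.0×10³ × 6.9⁴)/(8 × 36.0³ × 120)
    = 1.7227e+08 / 4.47898e+07 = 3.846 → 4 coils

4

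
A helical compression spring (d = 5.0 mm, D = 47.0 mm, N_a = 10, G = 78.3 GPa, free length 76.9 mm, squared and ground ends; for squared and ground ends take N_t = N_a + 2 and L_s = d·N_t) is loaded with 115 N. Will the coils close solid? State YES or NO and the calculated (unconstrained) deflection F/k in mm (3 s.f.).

YES, δ = 19.5 mm

k = Gd⁴/(8D³N_a) = (78.3×10³)(5.0⁴)/(8·47.0³·10) = 5.8919 N/mm
N_t = 12; L_s = 5.0·12 = 60 mm; δ_solid = L₀ − L_s = 76.9 − 60 = 16.9 mm
δ = F/k = 115/5.8919 = 19.518 mm
δ ≥ δ_solid → spring goes solid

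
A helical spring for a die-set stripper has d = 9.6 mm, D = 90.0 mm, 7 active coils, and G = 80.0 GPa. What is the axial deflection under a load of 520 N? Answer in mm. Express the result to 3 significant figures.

31.2 mm

k = Gd⁴/(8D³N_a) = (80.0×10³)(9.6⁴)/(8·90.0³·7) = 16.644 N/mm
δ = F/k = 520 / 16.644 = 31.242 mm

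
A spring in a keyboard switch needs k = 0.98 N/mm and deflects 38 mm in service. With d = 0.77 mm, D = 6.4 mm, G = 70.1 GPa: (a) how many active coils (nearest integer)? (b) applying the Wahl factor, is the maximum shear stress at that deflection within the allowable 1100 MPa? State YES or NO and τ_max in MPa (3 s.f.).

(a) 12 coils; (b) NO, τ_max = 1560 MPa

N_a = Gd⁴/(8D³k) = (70.1×10³)(0.77⁴)/(8·6.4³·0.98) = 11.99 → N_a = 12
Actual rate k = Gd⁴/(8D³·12) = 0.9792 N/mm
Working load F = kδ = 0.9792·38 = 37.209 N
C = 6.4/0.77 = 8.3117; K_W = (4C−1)/(4C−4)+0.615/C = 1.1766
τ_max = K_W·8FD/(πd³) = 1.1766·1328.3 = 1562.9 MPa
τ_max > 1100 MPa → exceeds allowable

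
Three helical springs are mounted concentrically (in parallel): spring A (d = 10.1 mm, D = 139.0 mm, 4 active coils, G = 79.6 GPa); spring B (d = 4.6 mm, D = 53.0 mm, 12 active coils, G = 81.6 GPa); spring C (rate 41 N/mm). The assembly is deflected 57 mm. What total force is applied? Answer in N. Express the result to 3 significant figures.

3030 N

k_A = Gd⁴/(8D³N_a) = (79.6×10³)(10.1⁴)/(8·139.0³·4) = 9.6384 N/mm
k_B = Gd⁴/(8D³N_a) = (81.6×10³)(4.6⁴)/(8·53.0³·12) = 2.5564 N/mm
Parallel: k_eq = 9.6384 + 2.5564 + 41 = 53.195 N/mm
F = k_eq·δ = 53.195·57 = 3032.1 N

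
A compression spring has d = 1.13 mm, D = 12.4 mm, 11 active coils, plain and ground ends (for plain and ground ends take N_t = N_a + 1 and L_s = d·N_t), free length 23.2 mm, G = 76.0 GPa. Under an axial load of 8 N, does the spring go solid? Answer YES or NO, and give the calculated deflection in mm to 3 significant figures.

YES, δ = 10.8 mm

k = Gd⁴/(8D³N_a) = (76.0×10³)(1.13⁴)/(8·12.4³·11) = 0.73855 N/mm
N_t = 12; L_s = 1.13·12 = 13.56 mm; δ_solid = L₀ − L_s = 23.2 − 13.56 = 9.64 mm
δ = F/k = 8/0.73855 = 10.832 mm
δ ≥ δ_solid → spring goes solid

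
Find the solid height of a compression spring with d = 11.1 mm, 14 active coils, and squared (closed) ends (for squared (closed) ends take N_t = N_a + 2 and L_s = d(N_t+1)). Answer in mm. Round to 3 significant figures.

189 mm

squared (closed) ends: N_t = N_a + 2 = 14 + 2 = 16
L_s = d·(N_t+1) = 11.1 × 17 = 188.7 mm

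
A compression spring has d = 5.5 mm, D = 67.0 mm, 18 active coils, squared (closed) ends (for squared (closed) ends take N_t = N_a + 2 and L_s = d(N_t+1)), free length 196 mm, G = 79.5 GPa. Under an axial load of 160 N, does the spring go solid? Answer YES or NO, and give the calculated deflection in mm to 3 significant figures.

k = Gd⁴/(8D³N_a) = (79.5×10³)(5.5⁴)/(8·67.0³·18) = 1.6797 N/mm
N_t = 20; L_s = 5.5·21 = 115.5 mm; δ_solid = L₀ − L_s = 196 − 115.5 = 80.5 mm
δ = F/k = 160/1.6797 = 95.255 mm
δ ≥ δ_solid → spring goes solid

YES, δ = 95.3 mm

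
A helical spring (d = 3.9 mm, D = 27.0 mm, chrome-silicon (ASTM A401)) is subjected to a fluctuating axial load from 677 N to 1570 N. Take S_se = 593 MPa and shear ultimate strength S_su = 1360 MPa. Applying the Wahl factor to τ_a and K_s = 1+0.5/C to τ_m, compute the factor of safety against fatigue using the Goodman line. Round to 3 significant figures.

C = D/d = 27.0/3.9 = 6.9231; K_W = (4C−1)/(4C−4)+0.615/C = 1.2155; K_s = 1+0.5/C = 1.0722
F_a = (F_max−F_min)/2 = 446.5 N; F_m = (F_max+F_min)/2 = 1123.5 N
τ_a = K_W·8F_aD/(πd³) = 1.2155 × 517.53 = 629.03 MPa
τ_m = K_s·8F_mD/(πd³) = 1.0722 × 1302.2 = 1396.3 MPa
Goodman: 1/n_f = τ_a/S_se + τ_m/S_su = 629.03/593 + 1396.3/1360 = 1.06076 + 1.02667 = 2.0874
n_f = 1/2.0874 = 0.4791

0.479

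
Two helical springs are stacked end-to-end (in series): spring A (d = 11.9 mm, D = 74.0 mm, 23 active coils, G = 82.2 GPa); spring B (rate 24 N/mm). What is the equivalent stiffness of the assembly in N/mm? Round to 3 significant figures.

11.5 N/mm

k_A = Gd⁴/(8D³N_a) = (82.2×10³)(11.9⁴)/(8·74.0³·23) = 22.108 N/mm
Series: 1/k_eq = 1/22.108 + 1/24 = 0.086899; k_eq = 11.508 N/mm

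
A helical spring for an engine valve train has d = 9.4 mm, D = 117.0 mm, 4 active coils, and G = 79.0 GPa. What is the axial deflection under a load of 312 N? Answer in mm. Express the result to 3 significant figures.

k = Gd⁴/(8D³N_a) = (79.0×10³)(9.4⁴)/(8·117.0³·4) = 12.035 N/mm
δ = F/k = 312 / 12.035 = 25.925 mm

25.9 mm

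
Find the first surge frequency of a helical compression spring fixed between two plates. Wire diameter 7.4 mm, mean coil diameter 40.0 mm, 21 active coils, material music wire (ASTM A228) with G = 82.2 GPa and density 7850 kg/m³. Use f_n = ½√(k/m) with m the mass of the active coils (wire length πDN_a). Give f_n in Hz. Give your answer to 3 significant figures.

80.2 Hz

k = Gd⁴/(8D³N_a) = (82.2×10³)(7.4⁴)/(8·40.0³·21) = 22.925 N/mm = 22925 N/m
Wire length L = πDN_a = π·40.0·21 = 2638.9 mm
m = ρ·(πd²/4)·L = 7850 × 43.008×10⁻⁶ m² × 2.6389 m = 0.89095 kg
f_n = ½√(k/m) = 0.5·√(22925/0.89095) = 0.5·√(25731) = 80.204 Hz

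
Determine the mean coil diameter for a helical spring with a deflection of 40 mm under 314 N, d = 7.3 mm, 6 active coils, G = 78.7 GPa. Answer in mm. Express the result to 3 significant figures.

Required rate k = F/δ = 314/40 = 7.85 N/mm
D = (Gd⁴/(8N_a·k))^(1/3) = (78.7×10³·7.3⁴/(8·6·7.85))^(1/3)
  = (593137)^(1/3) = 84.0205 mm

84.0 mm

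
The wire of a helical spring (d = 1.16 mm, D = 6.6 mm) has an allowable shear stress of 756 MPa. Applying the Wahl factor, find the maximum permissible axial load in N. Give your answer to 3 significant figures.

C = D/d = 6.6/1.16 = 5.6897
K_W = (4C−1)/(4C−4) + 0.615/C = 21.759/18.759 + 0.1081 = 1.2680
τ_max = K·8FD/(πd³) → F_max = τ_allow·πd³/(8DK)
F_max = 756·π·1.16³/(8·6.6·1.2680) = 3707.2/66.951 = 55.372 N

55.4 N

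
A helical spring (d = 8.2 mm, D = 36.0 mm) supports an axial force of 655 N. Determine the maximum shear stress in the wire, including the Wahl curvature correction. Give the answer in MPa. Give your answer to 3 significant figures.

148 MPa

Spring index C = D/d = 36.0/8.2 = 4.3902
K_W = (4C−1)/(4C−4) + 0.615/C = 16.561/13.561 + 0.1401 = 1.3613
τ₀ = 8FD/(πd³) = 8·655·36.0/(π·8.2³) = 188640/1732.2 = 108.9 MPa
τ_max = K·τ₀ = 1.3613 × 108.9 = 148.25 MPa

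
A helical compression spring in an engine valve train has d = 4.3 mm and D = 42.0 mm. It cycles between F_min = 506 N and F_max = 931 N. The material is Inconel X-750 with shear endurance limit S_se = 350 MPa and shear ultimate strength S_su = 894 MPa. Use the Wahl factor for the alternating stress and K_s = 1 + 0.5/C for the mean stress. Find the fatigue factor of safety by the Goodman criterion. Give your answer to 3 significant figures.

0.482

C = D/d = 42.0/4.3 = 9.7674; K_W = (4C−1)/(4C−4)+0.615/C = 1.1485; K_s = 1+0.5/C = 1.0512
F_a = (F_max−F_min)/2 = 212.5 N; F_m = (F_max+F_min)/2 = 718.5 N
τ_a = K_W·8F_aD/(πd³) = 1.1485 × 285.85 = 328.3 MPa
τ_m = K_s·8F_mD/(πd³) = 1.0512 × 966.52 = 1016 MPa
Goodman: 1/n_f = τ_a/S_se + τ_m/S_su = 328.3/350 + 1016/894 = 0.93801 + 1.13646 = 2.0745
n_f = 1/2.0745 = 0.482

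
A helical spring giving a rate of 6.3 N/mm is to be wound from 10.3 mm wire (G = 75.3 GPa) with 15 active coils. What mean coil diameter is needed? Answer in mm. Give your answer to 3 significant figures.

D = (Gd⁴/(8N_a·k))^(1/3) = (75.3×10³·10.3⁴/(8·15·6.3))^(1/3)
  = (1.12104e+06)^(1/3) = 103.8821 mm

104 mm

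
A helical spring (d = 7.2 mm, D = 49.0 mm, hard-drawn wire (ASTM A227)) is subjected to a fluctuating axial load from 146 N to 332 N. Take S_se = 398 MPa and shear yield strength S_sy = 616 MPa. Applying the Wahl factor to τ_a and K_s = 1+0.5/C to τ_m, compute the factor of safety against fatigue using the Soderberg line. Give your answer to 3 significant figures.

C = D/d = 49.0/7.2 = 6.8056; K_W = (4C−1)/(4C−4)+0.615/C = 1.2196; K_s = 1+0.5/C = 1.0735
F_a = (F_max−F_min)/2 = 93 N; F_m = (F_max+F_min)/2 = 239 N
τ_a = K_W·8F_aD/(πd³) = 1.2196 × 31.09 = 37.916 MPa
τ_m = K_s·8F_mD/(πd³) = 1.0735 × 79.898 = 85.768 MPa
Soderberg: 1/n_f = τ_a/S_se + τ_m/S_sy = 37.916/398 + 85.768/616 = 0.09527 + 0.13923 = 0.2345
n_f = 1/0.2345 = 4.264

4.26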